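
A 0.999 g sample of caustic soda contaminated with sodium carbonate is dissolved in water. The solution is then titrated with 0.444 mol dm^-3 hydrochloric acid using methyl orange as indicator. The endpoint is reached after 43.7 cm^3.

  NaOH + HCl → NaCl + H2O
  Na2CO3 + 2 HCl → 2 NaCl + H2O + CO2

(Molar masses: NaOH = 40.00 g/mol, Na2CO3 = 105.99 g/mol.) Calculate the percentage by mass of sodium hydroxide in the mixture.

9.01 %

n(HCl) = 0.0437 × 0.444 = 0.0194 mol
Let x = n(NaOH), y = n(Na2CO3).
Titrant: 1x + 2y = 0.0194;  mass: 40.00x + 105.99y = 0.999
Solving, x = 2.25 × 10^-3 mol, y = 8.58 × 10^-3 mol
mass of NaOH = 2.25 × 10^-3 × 40.00 = 0.0900 g
% NaOH = 0.0900 / 0.999 × 100 = 9.01 %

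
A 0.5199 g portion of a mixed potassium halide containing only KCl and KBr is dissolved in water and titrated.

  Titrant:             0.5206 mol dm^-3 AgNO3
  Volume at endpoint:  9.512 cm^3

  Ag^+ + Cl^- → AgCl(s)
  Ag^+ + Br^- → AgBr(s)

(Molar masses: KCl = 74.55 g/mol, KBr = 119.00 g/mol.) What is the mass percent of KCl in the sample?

22.38 %

n(AgNO3) = 0.009512 × 0.5206 = 4.952 × 10^-3 mol
Let x = n(KCl), y = n(KBr).
Titrant: 1x + 1y = 4.952 × 10^-3;  mass: 74.55x + 119.00y = 0.5199
Solving, x = 1.561 × 10^-3 mol, y = 3.391 × 10^-3 mol
mass of KCl = 1.561 × 10^-3 × 74.55 = 0.1164 g
% KCl = 0.1164 / 0.5199 × 100 = 22.38 %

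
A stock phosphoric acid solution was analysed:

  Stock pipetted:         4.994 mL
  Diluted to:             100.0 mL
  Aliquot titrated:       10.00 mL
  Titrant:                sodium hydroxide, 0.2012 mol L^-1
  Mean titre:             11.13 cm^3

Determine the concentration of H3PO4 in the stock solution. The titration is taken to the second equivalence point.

H3PO4 + 2 NaOH → Na2HPO4 + 2 H2O
n(NaOH) = 0.01113 × 0.2012 = 2.239 × 10^-3 mol
From the 1:2 ratio, n(H3PO4) in the aliquot = 1/2 × 2.239 × 10^-3 = 1.120 × 10^-3 mol
[H3PO4]_dilute = 1.120 × 10^-3 / 0.01000 = 0.1120 mol/L
Dilution factor = 100.0 / 4.994 = 20.02
[H3PO4]_stock = 0.1120 × 20.02 = 2.242 mol/L

2.242 mol/L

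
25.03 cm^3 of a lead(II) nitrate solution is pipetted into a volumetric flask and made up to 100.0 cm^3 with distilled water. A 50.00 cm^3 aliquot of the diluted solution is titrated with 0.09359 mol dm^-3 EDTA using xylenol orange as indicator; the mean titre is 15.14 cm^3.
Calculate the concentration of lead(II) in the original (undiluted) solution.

0.1132 mol/L

Pb^2+ + EDTA^4- → [Pb(EDTA)]^2-
n(EDTA) = 0.01514 × 0.09359 = 1.417 × 10^-3 mol
n(Pb2+) in the aliquot = 1.417 × 10^-3 mol (1:1 ratio)
[Pb2+]_dilute = 1.417 × 10^-3 / 0.05000 = 0.02834 mol/L
Dilution factor = 100.0 / 25.03 = 3.995
[Pb2+]_stock = 0.02834 × 3.995 = 0.1132 mol/L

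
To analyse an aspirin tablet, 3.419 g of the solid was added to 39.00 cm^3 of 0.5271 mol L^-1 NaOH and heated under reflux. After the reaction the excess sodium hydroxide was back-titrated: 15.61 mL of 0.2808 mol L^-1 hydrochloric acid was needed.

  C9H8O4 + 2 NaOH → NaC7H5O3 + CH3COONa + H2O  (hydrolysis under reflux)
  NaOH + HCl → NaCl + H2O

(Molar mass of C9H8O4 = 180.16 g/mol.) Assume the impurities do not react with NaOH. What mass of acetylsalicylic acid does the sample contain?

1.457 g

n(NaOH) added = 0.03900 × 0.5271 = 0.02056 mol
n(HCl) used in back-titration = 0.01561 × 0.2808 = 4.383 × 10^-3 mol
n(NaOH) left over = 4.383 × 10^-3 mol (1:1 ratio)
n(NaOH) consumed by analyte = 0.02056 − 4.383 × 10^-3 = 0.01617 mol
From the 1:2 ratio, n(C9H8O4) = 1/2 × 0.01617 = 8.087 × 10^-3 mol
mass of C9H8O4 = 8.087 × 10^-3 × 180.16 = 1.457 g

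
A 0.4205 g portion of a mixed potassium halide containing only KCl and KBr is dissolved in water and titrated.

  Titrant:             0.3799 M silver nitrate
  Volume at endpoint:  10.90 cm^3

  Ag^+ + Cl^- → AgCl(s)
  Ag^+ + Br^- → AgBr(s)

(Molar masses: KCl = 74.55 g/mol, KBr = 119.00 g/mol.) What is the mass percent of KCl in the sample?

28.82 %

n(AgNO3) = 0.01090 × 0.3799 = 4.141 × 10^-3 mol
Let x = n(KCl), y = n(KBr).
Titrant: 1x + 1y = 4.141 × 10^-3;  mass: 74.55x + 119.00y = 0.4205
Solving, x = 1.626 × 10^-3 mol, y = 2.515 × 10^-3 mol
mass of KCl = 1.626 × 10^-3 × 74.55 = 0.1212 g
% KCl = 0.1212 / 0.4205 × 100 = 28.82 %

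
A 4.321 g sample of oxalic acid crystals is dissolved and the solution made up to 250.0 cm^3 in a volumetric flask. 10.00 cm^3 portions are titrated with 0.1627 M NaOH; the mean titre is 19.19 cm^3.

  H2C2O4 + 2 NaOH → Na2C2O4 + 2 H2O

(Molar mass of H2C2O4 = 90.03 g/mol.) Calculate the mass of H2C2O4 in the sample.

n(NaOH) per titration = 0.01919 × 0.1627 = 3.122 × 10^-3 mol
From the 1:2 ratio, n(H2C2O4) in each aliquot = 1/2 × 3.122 × 10^-3 = 1.561 × 10^-3 mol
n(H2C2O4) in the whole flask = 1.561 × 10^-3 × 250.0/10.00 = 0.03903 mol
mass of H2C2O4 = 0.03903 × 90.03 = 3.514 g

3.514 g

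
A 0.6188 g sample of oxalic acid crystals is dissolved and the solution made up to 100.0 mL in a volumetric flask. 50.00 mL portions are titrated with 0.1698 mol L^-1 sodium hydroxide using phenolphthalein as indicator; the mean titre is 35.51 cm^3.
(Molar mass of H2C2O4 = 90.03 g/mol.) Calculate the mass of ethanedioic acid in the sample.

0.5428 g

H2C2O4 + 2 NaOH → Na2C2O4 + 2 H2O
n(NaOH) per titration = 0.03551 × 0.1698 = 6.030 × 10^-3 mol
From the 1:2 ratio, n(H2C2O4) in each aliquot = 1/2 × 6.030 × 10^-3 = 3.015 × 10^-3 mol
n(H2C2O4) in the whole flask = 3.015 × 10^-3 × 100.0/50.00 = 6.030 × 10^-3 mol
mass of H2C2O4 = 6.030 × 10^-3 × 90.03 = 0.5428 g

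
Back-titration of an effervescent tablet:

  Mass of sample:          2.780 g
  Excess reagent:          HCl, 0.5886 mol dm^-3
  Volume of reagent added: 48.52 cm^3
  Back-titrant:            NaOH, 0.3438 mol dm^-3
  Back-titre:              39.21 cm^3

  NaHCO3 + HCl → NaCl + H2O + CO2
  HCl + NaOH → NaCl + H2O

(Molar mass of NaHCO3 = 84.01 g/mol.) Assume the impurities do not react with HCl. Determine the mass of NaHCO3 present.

1.267 g

n(HCl) added = 0.04852 × 0.5886 = 0.02856 mol
n(NaOH) used in back-titration = 0.03921 × 0.3438 = 0.01348 mol
n(HCl) left over = 0.01348 mol (1:1 ratio)
n(HCl) consumed by analyte = 0.02856 − 0.01348 = 0.01508 mol
n(NaHCO3) = 0.01508 mol (1:1 ratio)
mass of NaHCO3 = 0.01508 × 84.01 = 1.267 g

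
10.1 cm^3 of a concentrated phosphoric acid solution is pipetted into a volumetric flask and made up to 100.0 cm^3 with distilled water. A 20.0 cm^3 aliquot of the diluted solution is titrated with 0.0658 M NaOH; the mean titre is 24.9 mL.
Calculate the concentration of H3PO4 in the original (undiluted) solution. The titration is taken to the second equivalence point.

0.406 M

H3PO4 + 2 NaOH → Na2HPO4 + 2 H2O
n(NaOH) = 0.0249 × 0.0658 = 1.64 × 10^-3 mol
From the 1:2 ratio, n(H3PO4) in the aliquot = 1/2 × 1.64 × 10^-3 = 8.19 × 10^-4 mol
[H3PO4]_dilute = 8.19 × 10^-4 / 0.0200 = 0.0410 mol/L
Dilution factor = 100.0 / 10.1 = 9.901
[H3PO4]_stock = 0.0410 × 9.901 = 0.406 mol/L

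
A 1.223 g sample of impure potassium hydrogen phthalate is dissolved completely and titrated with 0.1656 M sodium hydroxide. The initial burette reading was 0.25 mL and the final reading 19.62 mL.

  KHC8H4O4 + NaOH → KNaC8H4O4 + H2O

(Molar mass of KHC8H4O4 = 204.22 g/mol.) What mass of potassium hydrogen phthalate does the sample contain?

0.6551 g

n(NaOH) = 0.01937 L × 0.1656 mol/L = 3.208 × 10^-3 mol
n(KHC8H4O4) = 3.208 × 10^-3 mol (1:1 ratio)
mass of KHC8H4O4 = 3.208 × 10^-3 × 204.22 g/mol = 0.6551 g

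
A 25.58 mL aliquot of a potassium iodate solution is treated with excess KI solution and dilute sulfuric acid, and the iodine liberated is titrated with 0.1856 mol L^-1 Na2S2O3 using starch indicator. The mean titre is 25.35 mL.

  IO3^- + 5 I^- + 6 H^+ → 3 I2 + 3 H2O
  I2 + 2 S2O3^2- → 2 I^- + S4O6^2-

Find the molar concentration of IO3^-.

n(S2O3^2-) = 0.02535 × 0.1856 = 4.705 × 10^-3 mol
n(I2) = n(S2O3^2-)/2 = 2.352 × 10^-3 mol
From the 1:3 ratio, n(IO3^-) in the aliquot = 1/3 × 2.352 × 10^-3 = 7.842 × 10^-4 mol
[IO3^-] = 7.842 × 10^-4 / 0.02558 = 0.03066 mol/L

0.03066 mol/L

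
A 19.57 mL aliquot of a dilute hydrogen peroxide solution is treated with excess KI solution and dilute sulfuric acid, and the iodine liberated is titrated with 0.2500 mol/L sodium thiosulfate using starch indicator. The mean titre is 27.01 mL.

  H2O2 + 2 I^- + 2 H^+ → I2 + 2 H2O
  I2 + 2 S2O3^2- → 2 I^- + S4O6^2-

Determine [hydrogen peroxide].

n(S2O3^2-) = 0.02701 × 0.2500 = 6.753 × 10^-3 mol
n(I2) = n(S2O3^2-)/2 = 3.376 × 10^-3 mol
n(H2O2) in the aliquot = 3.376 × 10^-3 mol (1:1 ratio)
[H2O2] = 3.376 × 10^-3 / 0.01957 = 0.1725 mol/L

0.1725 mol/L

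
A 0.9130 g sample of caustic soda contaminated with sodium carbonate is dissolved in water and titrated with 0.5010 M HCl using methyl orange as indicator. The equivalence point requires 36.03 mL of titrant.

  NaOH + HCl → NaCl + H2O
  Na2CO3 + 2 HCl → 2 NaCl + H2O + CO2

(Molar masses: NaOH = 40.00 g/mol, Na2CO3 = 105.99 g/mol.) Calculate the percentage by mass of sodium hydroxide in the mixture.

14.70 %

n(HCl) = 0.03603 × 0.5010 = 0.01805 mol
Let x = n(NaOH), y = n(Na2CO3).
Titrant: 1x + 2y = 0.01805;  mass: 40.00x + 105.99y = 0.9130
Solving, x = 3.356 × 10^-3 mol, y = 7.347 × 10^-3 mol
mass of NaOH = 3.356 × 10^-3 × 40.00 = 0.1342 g
% NaOH = 0.1342 / 0.9130 × 100 = 14.70 %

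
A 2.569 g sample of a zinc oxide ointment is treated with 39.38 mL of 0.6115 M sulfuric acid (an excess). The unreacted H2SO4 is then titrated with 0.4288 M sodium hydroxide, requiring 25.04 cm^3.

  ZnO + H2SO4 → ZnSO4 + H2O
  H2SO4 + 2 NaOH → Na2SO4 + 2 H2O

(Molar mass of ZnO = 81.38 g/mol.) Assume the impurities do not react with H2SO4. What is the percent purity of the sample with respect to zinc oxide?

59.28 %

n(H2SO4) added = 0.03938 × 0.6115 = 0.02408 mol
n(NaOH) used in back-titration = 0.02504 × 0.4288 = 0.01074 mol
From the 1:2 ratio, n(H2SO4) left over = 1/2 × 0.01074 = 5.369 × 10^-3 mol
n(H2SO4) consumed by analyte = 0.02408 − 5.369 × 10^-3 = 0.01871 mol
n(ZnO) = 0.01871 mol (1:1 ratio)
mass of ZnO = 0.01871 × 81.38 = 1.523 g
% ZnO = 1.523 / 2.569 × 100 = 59.28 %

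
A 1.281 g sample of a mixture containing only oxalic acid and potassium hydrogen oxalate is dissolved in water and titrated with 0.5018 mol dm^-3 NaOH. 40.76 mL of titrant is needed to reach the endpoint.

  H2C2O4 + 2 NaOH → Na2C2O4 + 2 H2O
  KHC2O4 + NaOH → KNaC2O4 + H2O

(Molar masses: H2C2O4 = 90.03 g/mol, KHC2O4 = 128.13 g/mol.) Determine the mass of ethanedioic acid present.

0.7256 g

n(NaOH) = 0.04076 × 0.5018 = 0.02045 mol
Let x = n(H2C2O4), y = n(KHC2O4).
Titrant: 2x + 1y = 0.02045;  mass: 90.03x + 128.13y = 1.281
Solving, x = 8.059 × 10^-3 mol, y = 4.335 × 10^-3 mol
mass of H2C2O4 = 8.059 × 10^-3 × 90.03 = 0.7256 g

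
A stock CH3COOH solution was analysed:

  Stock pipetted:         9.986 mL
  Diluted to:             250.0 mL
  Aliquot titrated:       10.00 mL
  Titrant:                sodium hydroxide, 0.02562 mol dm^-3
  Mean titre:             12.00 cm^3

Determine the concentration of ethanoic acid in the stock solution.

0.7697 mol/L

CH3COOH + NaOH → CH3COONa + H2O
n(NaOH) = 0.01200 × 0.02562 = 3.074 × 10^-4 mol
n(CH3COOH) in the aliquot = 3.074 × 10^-4 mol (1:1 ratio)
[CH3COOH]_dilute = 3.074 × 10^-4 / 0.01000 = 0.03074 mol/L
Dilution factor = 250.0 / 9.986 = 25.04
[CH3COOH]_stock = 0.03074 × 25.04 = 0.7697 mol/L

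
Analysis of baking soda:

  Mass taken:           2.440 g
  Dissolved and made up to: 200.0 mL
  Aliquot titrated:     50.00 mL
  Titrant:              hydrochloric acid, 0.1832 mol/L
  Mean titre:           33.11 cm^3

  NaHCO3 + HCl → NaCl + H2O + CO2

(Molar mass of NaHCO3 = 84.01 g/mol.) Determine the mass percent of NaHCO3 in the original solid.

n(HCl) per titration = 0.03311 × 0.1832 = 6.066 × 10^-3 mol
n(NaHCO3) in each aliquot = 6.066 × 10^-3 mol (1:1 ratio)
n(NaHCO3) in the whole flask = 6.066 × 10^-3 × 200.0/50.00 = 0.02426 mol
mass of NaHCO3 = 0.02426 × 84.01 = 2.038 g
% NaHCO3 = 2.038 / 2.440 × 100 = 83.54 %

83.54 %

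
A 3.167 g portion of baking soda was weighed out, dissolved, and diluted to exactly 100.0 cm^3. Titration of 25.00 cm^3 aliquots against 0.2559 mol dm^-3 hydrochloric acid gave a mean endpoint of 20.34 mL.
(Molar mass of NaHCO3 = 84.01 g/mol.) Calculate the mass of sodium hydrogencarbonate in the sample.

1.749 g

NaHCO3 + HCl → NaCl + H2O + CO2
n(HCl) per titration = 0.02034 × 0.2559 = 5.205 × 10^-3 mol
n(NaHCO3) in each aliquot = 5.205 × 10^-3 mol (1:1 ratio)
n(NaHCO3) in the whole flask = 5.205 × 10^-3 × 100.0/25.00 = 0.02082 mol
mass of NaHCO3 = 0.02082 × 84.01 = 1.749 g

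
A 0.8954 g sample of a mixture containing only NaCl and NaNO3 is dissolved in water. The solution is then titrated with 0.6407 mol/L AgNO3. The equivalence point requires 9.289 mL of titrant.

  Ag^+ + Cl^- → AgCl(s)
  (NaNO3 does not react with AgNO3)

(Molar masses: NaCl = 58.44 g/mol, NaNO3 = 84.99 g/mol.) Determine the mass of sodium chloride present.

0.3478 g

n(AgNO3) = 0.009289 × 0.6407 = 5.951 × 10^-3 mol
Let x = n(NaCl), y = n(NaNO3).
Titrant: 1x = 5.951 × 10^-3;  mass: 58.44x + 84.99y = 0.8954
Solving, x = 5.951 × 10^-3 mol, y = 6.443 × 10^-3 mol
mass of NaCl = 5.951 × 10^-3 × 58.44 = 0.3478 g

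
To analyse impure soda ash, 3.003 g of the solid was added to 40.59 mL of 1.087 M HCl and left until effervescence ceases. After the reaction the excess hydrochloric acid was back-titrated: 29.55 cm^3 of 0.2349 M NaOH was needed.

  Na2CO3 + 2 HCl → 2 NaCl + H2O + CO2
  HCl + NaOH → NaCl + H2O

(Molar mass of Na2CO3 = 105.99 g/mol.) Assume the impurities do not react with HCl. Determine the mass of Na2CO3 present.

n(HCl) added = 0.04059 × 1.087 = 0.04412 mol
n(NaOH) used in back-titration = 0.02955 × 0.2349 = 6.941 × 10^-3 mol
n(HCl) left over = 6.941 × 10^-3 mol (1:1 ratio)
n(HCl) consumed by analyte = 0.04412 − 6.941 × 10^-3 = 0.03718 mol
From the 1:2 ratio, n(Na2CO3) = 1/2 × 0.03718 = 0.01859 mol
mass of Na2CO3 = 0.01859 × 105.99 = 1.970 g

1.970 g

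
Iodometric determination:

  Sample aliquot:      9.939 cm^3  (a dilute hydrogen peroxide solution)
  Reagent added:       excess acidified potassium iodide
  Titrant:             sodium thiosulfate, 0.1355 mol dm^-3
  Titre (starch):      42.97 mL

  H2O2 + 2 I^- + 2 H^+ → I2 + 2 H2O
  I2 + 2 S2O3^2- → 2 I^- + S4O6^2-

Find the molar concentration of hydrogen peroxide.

0.2929 mol/L

n(S2O3^2-) = 0.04297 × 0.1355 = 5.822 × 10^-3 mol
n(I2) = n(S2O3^2-)/2 = 2.911 × 10^-3 mol
n(H2O2) in the aliquot = 2.911 × 10^-3 mol (1:1 ratio)
[H2O2] = 2.911 × 10^-3 / 0.009939 = 0.2929 mol/L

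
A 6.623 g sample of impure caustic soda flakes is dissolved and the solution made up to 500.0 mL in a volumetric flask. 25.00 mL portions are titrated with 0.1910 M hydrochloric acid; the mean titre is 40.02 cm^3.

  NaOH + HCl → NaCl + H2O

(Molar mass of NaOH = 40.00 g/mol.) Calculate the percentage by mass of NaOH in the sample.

n(HCl) per titration = 0.04002 × 0.1910 = 7.644 × 10^-3 mol
n(NaOH) in each aliquot = 7.644 × 10^-3 mol (1:1 ratio)
n(NaOH) in the whole flask = 7.644 × 10^-3 × 500.0/25.00 = 0.1529 mol
mass of NaOH = 0.1529 × 40.00 = 6.115 g
% NaOH = 6.115 / 6.623 × 100 = 92.33 %

92.33 %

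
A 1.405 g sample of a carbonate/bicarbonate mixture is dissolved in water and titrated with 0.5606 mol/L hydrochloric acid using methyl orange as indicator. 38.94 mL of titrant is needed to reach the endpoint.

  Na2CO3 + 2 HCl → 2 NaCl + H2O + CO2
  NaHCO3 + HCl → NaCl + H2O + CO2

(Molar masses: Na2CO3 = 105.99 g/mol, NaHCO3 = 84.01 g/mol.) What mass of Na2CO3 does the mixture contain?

n(HCl) = 0.03894 × 0.5606 = 0.02183 mol
Let x = n(Na2CO3), y = n(NaHCO3).
Titrant: 2x + 1y = 0.02183;  mass: 105.99x + 84.01y = 1.405
Solving, x = 6.915 × 10^-3 mol, y = 8.000 × 10^-3 mol
mass of Na2CO3 = 6.915 × 10^-3 × 105.99 = 0.7329 g

0.7329 g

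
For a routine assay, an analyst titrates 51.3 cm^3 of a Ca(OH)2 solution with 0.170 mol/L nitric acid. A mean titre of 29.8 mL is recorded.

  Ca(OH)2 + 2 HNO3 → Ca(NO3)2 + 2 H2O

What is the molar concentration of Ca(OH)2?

n(HNO3) = 0.0298 L × 0.170 mol/L = 5.07 × 10^-3 mol
From the 1:2 mole ratio, n(Ca(OH)2) = 1/2 × 5.07 × 10^-3 = 2.53 × 10^-3 mol
[Ca(OH)2] = 2.53 × 10^-3 mol / 0.0513 L = 0.0494 mol/L

0.0494 mol/L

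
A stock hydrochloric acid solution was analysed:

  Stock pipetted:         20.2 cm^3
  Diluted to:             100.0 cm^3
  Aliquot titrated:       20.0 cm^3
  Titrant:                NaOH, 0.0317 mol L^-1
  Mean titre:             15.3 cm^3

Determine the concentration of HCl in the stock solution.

HCl + NaOH → NaCl + H2O
n(NaOH) = 0.0153 × 0.0317 = 4.85 × 10^-4 mol
n(HCl) in the aliquot = 4.85 × 10^-4 mol (1:1 ratio)
[HCl]_dilute = 4.85 × 10^-4 / 0.0200 = 0.0243 mol/L
Dilution factor = 100.0 / 20.2 = 4.950
[HCl]_stock = 0.0243 × 4.950 = 0.120 mol/L

0.120 mol/L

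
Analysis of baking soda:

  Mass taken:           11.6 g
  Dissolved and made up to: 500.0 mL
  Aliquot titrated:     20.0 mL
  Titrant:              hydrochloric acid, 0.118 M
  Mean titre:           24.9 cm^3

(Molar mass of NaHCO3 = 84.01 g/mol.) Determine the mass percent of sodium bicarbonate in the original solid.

53.2 %

NaHCO3 + HCl → NaCl + H2O + CO2
n(HCl) per titration = 0.0249 × 0.118 = 2.94 × 10^-3 mol
n(NaHCO3) in each aliquot = 2.94 × 10^-3 mol (1:1 ratio)
n(NaHCO3) in the whole flask = 2.94 × 10^-3 × 500.0/20.0 = 0.0735 mol
mass of NaHCO3 = 0.0735 × 84.01 = 6.17 g
% NaHCO3 = 6.17 / 11.6 × 100 = 53.2 %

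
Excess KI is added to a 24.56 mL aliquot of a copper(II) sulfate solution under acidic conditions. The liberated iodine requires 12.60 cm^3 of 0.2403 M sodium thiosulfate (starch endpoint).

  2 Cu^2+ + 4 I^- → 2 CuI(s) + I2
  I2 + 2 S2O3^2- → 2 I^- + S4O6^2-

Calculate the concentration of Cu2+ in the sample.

n(S2O3^2-) = 0.01260 × 0.2403 = 3.028 × 10^-3 mol
n(I2) = n(S2O3^2-)/2 = 1.514 × 10^-3 mol
From the 2:1 ratio, n(Cu2+) in the aliquot = 2/1 × 1.514 × 10^-3 = 3.028 × 10^-3 mol
[Cu2+] = 3.028 × 10^-3 / 0.02456 = 0.1233 mol/L

0.1233 M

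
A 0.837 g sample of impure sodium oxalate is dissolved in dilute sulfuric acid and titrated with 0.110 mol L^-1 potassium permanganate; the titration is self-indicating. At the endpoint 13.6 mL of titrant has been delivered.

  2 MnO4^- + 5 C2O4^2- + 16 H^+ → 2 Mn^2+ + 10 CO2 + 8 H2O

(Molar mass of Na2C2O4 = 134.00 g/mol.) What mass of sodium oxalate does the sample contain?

n(KMnO4) = 0.0136 L × 0.110 mol/L = 1.50 × 10^-3 mol
From the 5:2 ratio, n(Na2C2O4) = 5/2 × 1.50 × 10^-3 = 3.74 × 10^-3 mol
mass of Na2C2O4 = 3.74 × 10^-3 × 134.00 g/mol = 0.501 g

0.501 g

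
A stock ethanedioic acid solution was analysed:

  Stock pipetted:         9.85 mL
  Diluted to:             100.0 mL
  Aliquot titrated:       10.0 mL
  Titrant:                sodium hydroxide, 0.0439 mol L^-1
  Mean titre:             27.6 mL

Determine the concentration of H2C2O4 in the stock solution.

H2C2O4 + 2 NaOH → Na2C2O4 + 2 H2O
n(NaOH) = 0.0276 × 0.0439 = 1.21 × 10^-3 mol
From the 1:2 ratio, n(H2C2O4) in the aliquot = 1/2 × 1.21 × 10^-3 = 6.06 × 10^-4 mol
[H2C2O4]_dilute = 6.06 × 10^-4 / 0.0100 = 0.0606 mol/L
Dilution factor = 100.0 / 9.85 = 10.15
[H2C2O4]_stock = 0.0606 × 10.15 = 0.615 mol/L

0.615 mol/L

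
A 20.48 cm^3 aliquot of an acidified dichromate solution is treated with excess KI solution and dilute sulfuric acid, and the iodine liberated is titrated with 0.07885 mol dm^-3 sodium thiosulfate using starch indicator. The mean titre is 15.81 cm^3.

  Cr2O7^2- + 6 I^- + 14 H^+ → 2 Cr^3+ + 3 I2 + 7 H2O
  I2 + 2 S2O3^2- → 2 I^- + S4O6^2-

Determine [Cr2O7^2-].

n(S2O3^2-) = 0.01581 × 0.07885 = 1.247 × 10^-3 mol
n(I2) = n(S2O3^2-)/2 = 6.233 × 10^-4 mol
From the 1:3 ratio, n(Cr2O7^2-) in the aliquot = 1/3 × 6.233 × 10^-4 = 2.078 × 10^-4 mol
[Cr2O7^2-] = 2.078 × 10^-4 / 0.02048 = 0.01015 mol/L

0.01015 mol/L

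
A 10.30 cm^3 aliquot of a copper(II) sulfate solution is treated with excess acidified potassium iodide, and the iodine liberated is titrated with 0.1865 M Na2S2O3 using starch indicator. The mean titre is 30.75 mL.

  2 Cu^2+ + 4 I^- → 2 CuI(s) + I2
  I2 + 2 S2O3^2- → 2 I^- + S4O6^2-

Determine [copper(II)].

0.5568 M

n(S2O3^2-) = 0.03075 × 0.1865 = 5.735 × 10^-3 mol
n(I2) = n(S2O3^2-)/2 = 2.867 × 10^-3 mol
From the 2:1 ratio, n(Cu2+) in the aliquot = 2/1 × 2.867 × 10^-3 = 5.735 × 10^-3 mol
[Cu2+] = 5.735 × 10^-3 / 0.01030 = 0.5568 mol/L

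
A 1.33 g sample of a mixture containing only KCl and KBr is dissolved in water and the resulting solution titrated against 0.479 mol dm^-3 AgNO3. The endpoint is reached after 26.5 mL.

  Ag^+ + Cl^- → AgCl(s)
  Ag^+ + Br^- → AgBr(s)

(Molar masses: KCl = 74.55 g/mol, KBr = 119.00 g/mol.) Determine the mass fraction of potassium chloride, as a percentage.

n(AgNO3) = 0.0265 × 0.479 = 0.0127 mol
Let x = n(KCl), y = n(KBr).
Titrant: 1x + 1y = 0.0127;  mass: 74.55x + 119.00y = 1.33
Solving, x = 4.06 × 10^-3 mol, y = 8.63 × 10^-3 mol
mass of KCl = 4.06 × 10^-3 × 74.55 = 0.303 g
% KCl = 0.303 / 1.33 × 100 = 22.8 %

22.8 %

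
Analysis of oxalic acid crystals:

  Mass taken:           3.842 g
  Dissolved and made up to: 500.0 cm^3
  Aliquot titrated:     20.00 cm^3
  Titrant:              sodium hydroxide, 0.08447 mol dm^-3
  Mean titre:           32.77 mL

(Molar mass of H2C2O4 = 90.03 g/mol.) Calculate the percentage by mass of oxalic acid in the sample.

81.08 %

H2C2O4 + 2 NaOH → Na2C2O4 + 2 H2O
n(NaOH) per titration = 0.03277 × 0.08447 = 2.768 × 10^-3 mol
From the 1:2 ratio, n(H2C2O4) in each aliquot = 1/2 × 2.768 × 10^-3 = 1.384 × 10^-3 mol
n(H2C2O4) in the whole flask = 1.384 × 10^-3 × 500.0/20.00 = 0.03460 mol
mass of H2C2O4 = 0.03460 × 90.03 = 3.115 g
% H2C2O4 = 3.115 / 3.842 × 100 = 81.08 %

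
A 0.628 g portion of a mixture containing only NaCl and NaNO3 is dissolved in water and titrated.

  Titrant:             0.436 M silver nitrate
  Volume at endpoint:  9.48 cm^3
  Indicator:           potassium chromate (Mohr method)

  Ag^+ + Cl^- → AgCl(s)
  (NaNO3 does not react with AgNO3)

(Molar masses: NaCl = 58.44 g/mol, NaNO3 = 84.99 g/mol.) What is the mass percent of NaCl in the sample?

38.5 %

n(AgNO3) = 0.00948 × 0.436 = 4.13 × 10^-3 mol
Let x = n(NaCl), y = n(NaNO3).
Titrant: 1x = 4.13 × 10^-3;  mass: 58.44x + 84.99y = 0.628
Solving, x = 4.13 × 10^-3 mol, y = 4.55 × 10^-3 mol
mass of NaCl = 4.13 × 10^-3 × 58.44 = 0.242 g
% NaCl = 0.242 / 0.628 × 100 = 38.5 %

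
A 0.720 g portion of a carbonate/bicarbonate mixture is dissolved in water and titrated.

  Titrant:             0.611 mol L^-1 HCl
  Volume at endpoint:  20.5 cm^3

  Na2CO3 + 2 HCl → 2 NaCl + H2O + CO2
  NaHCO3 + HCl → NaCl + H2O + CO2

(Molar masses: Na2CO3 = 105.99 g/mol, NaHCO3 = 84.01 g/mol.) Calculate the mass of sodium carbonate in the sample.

n(HCl) = 0.0205 × 0.611 = 0.0125 mol
Let x = n(Na2CO3), y = n(NaHCO3).
Titrant: 2x + 1y = 0.0125;  mass: 105.99x + 84.01y = 0.720
Solving, x = 5.36 × 10^-3 mol, y = 1.81 × 10^-3 mol
mass of Na2CO3 = 5.36 × 10^-3 × 105.99 = 0.568 g

0.568 g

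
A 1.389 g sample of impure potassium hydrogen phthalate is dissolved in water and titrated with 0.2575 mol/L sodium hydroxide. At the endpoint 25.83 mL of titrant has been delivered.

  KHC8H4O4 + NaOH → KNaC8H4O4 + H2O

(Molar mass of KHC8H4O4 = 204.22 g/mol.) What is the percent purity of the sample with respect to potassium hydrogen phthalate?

97.79 %

n(NaOH) = 0.02583 L × 0.2575 mol/L = 6.651 × 10^-3 mol
n(KHC8H4O4) = 6.651 × 10^-3 mol (1:1 ratio)
mass of KHC8H4O4 = 6.651 × 10^-3 × 204.22 g/mol = 1.358 g
% KHC8H4O4 = 1.358 / 1.389 × 100 = 97.79 %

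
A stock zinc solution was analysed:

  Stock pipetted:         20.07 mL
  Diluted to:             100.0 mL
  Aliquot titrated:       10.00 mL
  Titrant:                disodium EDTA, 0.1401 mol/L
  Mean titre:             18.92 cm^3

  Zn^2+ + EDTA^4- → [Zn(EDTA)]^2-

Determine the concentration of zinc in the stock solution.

1.321 mol/L

n(EDTA) = 0.01892 × 0.1401 = 2.651 × 10^-3 mol
n(Zn2+) in the aliquot = 2.651 × 10^-3 mol (1:1 ratio)
[Zn2+]_dilute = 2.651 × 10^-3 / 0.01000 = 0.2651 mol/L
Dilution factor = 100.0 / 20.07 = 4.983
[Zn2+]_stock = 0.2651 × 4.983 = 1.321 mol/L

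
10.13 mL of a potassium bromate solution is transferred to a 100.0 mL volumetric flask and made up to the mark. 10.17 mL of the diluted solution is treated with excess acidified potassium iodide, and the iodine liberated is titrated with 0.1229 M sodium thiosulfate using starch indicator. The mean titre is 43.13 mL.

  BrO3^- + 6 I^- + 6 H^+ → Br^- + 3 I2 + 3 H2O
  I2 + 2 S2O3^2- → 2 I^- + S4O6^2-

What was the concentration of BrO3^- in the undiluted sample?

n(S2O3^2-) = 0.04313 × 0.1229 = 5.301 × 10^-3 mol
n(I2) = n(S2O3^2-)/2 = 2.650 × 10^-3 mol
From the 1:3 ratio, n(BrO3^-) in the aliquot = 1/3 × 2.650 × 10^-3 = 8.834 × 10^-4 mol
[BrO3^-]_dilute = 8.834 × 10^-4 / 0.01017 = 0.08687 mol/L
[BrO3^-]_original = 0.08687 × 100.0/10.13 = 0.8575 mol/L

0.8575 M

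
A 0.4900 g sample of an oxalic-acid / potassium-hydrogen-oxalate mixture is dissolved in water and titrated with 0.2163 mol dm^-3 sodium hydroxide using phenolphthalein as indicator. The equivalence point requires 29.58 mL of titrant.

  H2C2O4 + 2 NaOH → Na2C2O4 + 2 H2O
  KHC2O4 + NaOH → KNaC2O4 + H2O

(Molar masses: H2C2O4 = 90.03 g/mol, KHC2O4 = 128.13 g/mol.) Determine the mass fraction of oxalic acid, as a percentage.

n(NaOH) = 0.02958 × 0.2163 = 6.398 × 10^-3 mol
Let x = n(H2C2O4), y = n(KHC2O4).
Titrant: 2x + 1y = 6.398 × 10^-3;  mass: 90.03x + 128.13y = 0.4900
Solving, x = 1.984 × 10^-3 mol, y = 2.430 × 10^-3 mol
mass of H2C2O4 = 1.984 × 10^-3 × 90.03 = 0.1786 g
% H2C2O4 = 0.1786 / 0.4900 × 100 = 36.45 %

36.45 %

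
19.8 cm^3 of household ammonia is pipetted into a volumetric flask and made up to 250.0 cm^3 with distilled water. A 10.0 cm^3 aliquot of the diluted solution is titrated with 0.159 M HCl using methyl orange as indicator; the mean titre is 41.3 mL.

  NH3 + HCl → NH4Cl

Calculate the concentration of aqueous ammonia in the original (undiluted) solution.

n(HCl) = 0.0413 × 0.159 = 6.57 × 10^-3 mol
n(NH3) in the aliquot = 6.57 × 10^-3 mol (1:1 ratio)
[NH3]_dilute = 6.57 × 10^-3 / 0.0100 = 0.657 mol/L
Dilution factor = 250.0 / 19.8 = 12.63
[NH3]_stock = 0.657 × 12.63 = 8.29 mol/L

8.29 M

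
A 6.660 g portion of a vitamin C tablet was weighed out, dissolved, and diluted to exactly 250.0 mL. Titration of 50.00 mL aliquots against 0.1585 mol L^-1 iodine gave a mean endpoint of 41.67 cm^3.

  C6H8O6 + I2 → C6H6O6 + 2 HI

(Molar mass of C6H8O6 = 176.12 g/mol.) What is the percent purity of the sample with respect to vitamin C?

87.33 %

n(I2) per titration = 0.04167 × 0.1585 = 6.605 × 10^-3 mol
n(C6H8O6) in each aliquot = 6.605 × 10^-3 mol (1:1 ratio)
n(C6H8O6) in the whole flask = 6.605 × 10^-3 × 250.0/50.00 = 0.03302 mol
mass of C6H8O6 = 0.03302 × 176.12 = 5.816 g
% C6H8O6 = 5.816 / 6.660 × 100 = 87.33 %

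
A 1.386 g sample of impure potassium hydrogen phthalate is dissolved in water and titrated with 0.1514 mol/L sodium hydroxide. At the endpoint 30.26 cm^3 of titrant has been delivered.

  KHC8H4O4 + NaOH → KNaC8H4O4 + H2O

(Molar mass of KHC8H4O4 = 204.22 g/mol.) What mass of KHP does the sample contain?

0.9356 g

n(NaOH) = 0.03026 L × 0.1514 mol/L = 4.581 × 10^-3 mol
n(KHC8H4O4) = 4.581 × 10^-3 mol (1:1 ratio)
mass of KHC8H4O4 = 4.581 × 10^-3 × 204.22 g/mol = 0.9356 g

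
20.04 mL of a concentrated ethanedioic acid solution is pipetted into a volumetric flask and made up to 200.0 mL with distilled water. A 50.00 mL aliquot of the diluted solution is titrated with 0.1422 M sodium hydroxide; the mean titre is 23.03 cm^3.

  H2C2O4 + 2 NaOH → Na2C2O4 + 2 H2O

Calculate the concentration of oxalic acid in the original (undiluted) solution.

n(NaOH) = 0.02303 × 0.1422 = 3.275 × 10^-3 mol
From the 1:2 ratio, n(H2C2O4) in the aliquot = 1/2 × 3.275 × 10^-3 = 1.637 × 10^-3 mol
[H2C2O4]_dilute = 1.637 × 10^-3 / 0.05000 = 0.03275 mol/L
Dilution factor = 200.0 / 20.04 = 9.980
[H2C2O4]_stock = 0.03275 × 9.980 = 0.3268 mol/L

0.3268 M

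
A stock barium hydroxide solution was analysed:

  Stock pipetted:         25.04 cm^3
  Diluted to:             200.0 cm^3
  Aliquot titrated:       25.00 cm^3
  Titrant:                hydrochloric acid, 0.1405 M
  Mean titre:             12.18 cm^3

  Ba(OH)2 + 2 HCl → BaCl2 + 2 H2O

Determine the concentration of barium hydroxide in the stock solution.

n(HCl) = 0.01218 × 0.1405 = 1.711 × 10^-3 mol
From the 1:2 ratio, n(Ba(OH)2) in the aliquot = 1/2 × 1.711 × 10^-3 = 8.556 × 10^-4 mol
[Ba(OH)2]_dilute = 8.556 × 10^-4 / 0.02500 = 0.03423 mol/L
Dilution factor = 200.0 / 25.04 = 7.987
[Ba(OH)2]_stock = 0.03423 × 7.987 = 0.2734 mol/L

0.2734 M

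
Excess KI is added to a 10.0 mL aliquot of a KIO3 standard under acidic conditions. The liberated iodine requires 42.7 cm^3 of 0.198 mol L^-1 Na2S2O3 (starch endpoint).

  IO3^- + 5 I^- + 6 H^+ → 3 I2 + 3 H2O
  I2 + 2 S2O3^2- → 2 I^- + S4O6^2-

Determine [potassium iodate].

n(S2O3^2-) = 0.0427 × 0.198 = 8.45 × 10^-3 mol
n(I2) = n(S2O3^2-)/2 = 4.23 × 10^-3 mol
From the 1:3 ratio, n(IO3^-) in the aliquot = 1/3 × 4.23 × 10^-3 = 1.41 × 10^-3 mol
[IO3^-] = 1.41 × 10^-3 / 0.0100 = 0.141 mol/L

0.141 mol/L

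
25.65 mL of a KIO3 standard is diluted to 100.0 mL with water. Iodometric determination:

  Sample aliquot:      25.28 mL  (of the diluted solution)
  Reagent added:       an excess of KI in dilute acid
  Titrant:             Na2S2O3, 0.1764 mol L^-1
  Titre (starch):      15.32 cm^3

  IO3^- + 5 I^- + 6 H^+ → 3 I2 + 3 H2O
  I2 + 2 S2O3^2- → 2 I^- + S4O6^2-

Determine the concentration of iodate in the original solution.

n(S2O3^2-) = 0.01532 × 0.1764 = 2.702 × 10^-3 mol
n(I2) = n(S2O3^2-)/2 = 1.351 × 10^-3 mol
From the 1:3 ratio, n(IO3^-) in the aliquot = 1/3 × 1.351 × 10^-3 = 4.504 × 10^-4 mol
[IO3^-]_dilute = 4.504 × 10^-4 / 0.02528 = 0.01782 mol/L
[IO3^-]_original = 0.01782 × 100.0/25.65 = 0.06946 mol/L

0.06946 mol/L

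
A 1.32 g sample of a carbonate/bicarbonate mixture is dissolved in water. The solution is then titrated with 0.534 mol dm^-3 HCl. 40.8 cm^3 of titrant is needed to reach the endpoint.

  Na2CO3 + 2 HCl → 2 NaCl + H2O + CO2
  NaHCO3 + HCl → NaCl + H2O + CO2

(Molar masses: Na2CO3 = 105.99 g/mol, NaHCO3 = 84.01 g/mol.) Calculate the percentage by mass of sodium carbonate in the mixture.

66.1 %

n(HCl) = 0.0408 × 0.534 = 0.0218 mol
Let x = n(Na2CO3), y = n(NaHCO3).
Titrant: 2x + 1y = 0.0218;  mass: 105.99x + 84.01y = 1.32
Solving, x = 8.23 × 10^-3 mol, y = 5.33 × 10^-3 mol
mass of Na2CO3 = 8.23 × 10^-3 × 105.99 = 0.872 g
% Na2CO3 = 0.872 / 1.32 × 100 = 66.1 %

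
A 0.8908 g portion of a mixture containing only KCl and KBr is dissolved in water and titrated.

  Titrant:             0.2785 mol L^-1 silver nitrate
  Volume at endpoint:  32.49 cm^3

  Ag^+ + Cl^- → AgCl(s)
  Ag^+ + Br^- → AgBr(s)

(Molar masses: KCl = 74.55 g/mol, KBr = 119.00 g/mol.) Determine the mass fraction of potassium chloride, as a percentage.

35.01 %

n(AgNO3) = 0.03249 × 0.2785 = 9.048 × 10^-3 mol
Let x = n(KCl), y = n(KBr).
Titrant: 1x + 1y = 9.048 × 10^-3;  mass: 74.55x + 119.00y = 0.8908
Solving, x = 4.184 × 10^-3 mol, y = 4.865 × 10^-3 mol
mass of KCl = 4.184 × 10^-3 × 74.55 = 0.3119 g
% KCl = 0.3119 / 0.8908 × 100 = 35.01 %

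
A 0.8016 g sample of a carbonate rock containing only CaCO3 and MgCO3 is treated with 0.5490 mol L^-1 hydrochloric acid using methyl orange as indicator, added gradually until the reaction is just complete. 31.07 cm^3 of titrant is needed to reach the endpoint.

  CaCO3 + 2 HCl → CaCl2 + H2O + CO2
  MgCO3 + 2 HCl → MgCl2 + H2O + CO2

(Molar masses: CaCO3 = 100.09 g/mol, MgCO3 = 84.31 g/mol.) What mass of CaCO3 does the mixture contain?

n(HCl) = 0.03107 × 0.5490 = 0.01706 mol
Let x = n(CaCO3), y = n(MgCO3).
Titrant: 2x + 2y = 0.01706;  mass: 100.09x + 84.31y = 0.8016
Solving, x = 5.231 × 10^-3 mol, y = 3.298 × 10^-3 mol
mass of CaCO3 = 5.231 × 10^-3 × 100.09 = 0.5236 g

0.5236 g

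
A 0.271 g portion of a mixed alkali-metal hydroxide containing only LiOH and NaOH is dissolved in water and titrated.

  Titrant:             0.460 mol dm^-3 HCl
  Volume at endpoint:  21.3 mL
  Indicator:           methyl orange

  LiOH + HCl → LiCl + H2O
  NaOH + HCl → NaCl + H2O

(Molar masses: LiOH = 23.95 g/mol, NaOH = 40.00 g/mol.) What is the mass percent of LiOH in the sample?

66.6 %

n(HCl) = 0.0213 × 0.460 = 9.80 × 10^-3 mol
Let x = n(LiOH), y = n(NaOH).
Titrant: 1x + 1y = 9.80 × 10^-3;  mass: 23.95x + 40.00y = 0.271
Solving, x = 7.53 × 10^-3 mol, y = 2.26 × 10^-3 mol
mass of LiOH = 7.53 × 10^-3 × 23.95 = 0.180 g
% LiOH = 0.180 / 0.271 × 100 = 66.6 %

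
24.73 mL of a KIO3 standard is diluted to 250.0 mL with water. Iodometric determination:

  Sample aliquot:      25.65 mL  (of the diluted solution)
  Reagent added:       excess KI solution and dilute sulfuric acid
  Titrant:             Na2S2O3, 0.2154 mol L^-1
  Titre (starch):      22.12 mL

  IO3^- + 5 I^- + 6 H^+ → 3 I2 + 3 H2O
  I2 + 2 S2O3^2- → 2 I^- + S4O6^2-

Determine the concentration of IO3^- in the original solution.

n(S2O3^2-) = 0.02212 × 0.2154 = 4.765 × 10^-3 mol
n(I2) = n(S2O3^2-)/2 = 2.382 × 10^-3 mol
From the 1:3 ratio, n(IO3^-) in the aliquot = 1/3 × 2.382 × 10^-3 = 7.941 × 10^-4 mol
[IO3^-]_dilute = 7.941 × 10^-4 / 0.02565 = 0.03096 mol/L
[IO3^-]_original = 0.03096 × 250.0/24.73 = 0.3130 mol/L

0.3130 mol/L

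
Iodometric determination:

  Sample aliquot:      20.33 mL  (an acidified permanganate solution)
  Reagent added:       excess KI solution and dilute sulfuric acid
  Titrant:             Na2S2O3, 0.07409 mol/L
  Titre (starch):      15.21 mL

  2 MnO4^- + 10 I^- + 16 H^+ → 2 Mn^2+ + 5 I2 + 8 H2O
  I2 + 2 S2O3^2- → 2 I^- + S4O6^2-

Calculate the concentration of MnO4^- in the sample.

0.01109 mol/L

n(S2O3^2-) = 0.01521 × 0.07409 = 1.127 × 10^-3 mol
n(I2) = n(S2O3^2-)/2 = 5.635 × 10^-4 mol
From the 2:5 ratio, n(MnO4^-) in the aliquot = 2/5 × 5.635 × 10^-4 = 2.254 × 10^-4 mol
[MnO4^-] = 2.254 × 10^-4 / 0.02033 = 0.01109 mol/L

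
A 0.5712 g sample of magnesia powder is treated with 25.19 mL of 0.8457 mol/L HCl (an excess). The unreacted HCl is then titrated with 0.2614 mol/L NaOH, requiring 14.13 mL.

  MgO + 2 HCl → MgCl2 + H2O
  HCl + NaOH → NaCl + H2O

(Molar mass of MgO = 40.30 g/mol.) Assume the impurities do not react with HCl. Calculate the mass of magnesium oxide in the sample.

n(HCl) added = 0.02519 × 0.8457 = 0.02130 mol
n(NaOH) used in back-titration = 0.01413 × 0.2614 = 3.694 × 10^-3 mol
n(HCl) left over = 3.694 × 10^-3 mol (1:1 ratio)
n(HCl) consumed by analyte = 0.02130 − 3.694 × 10^-3 = 0.01761 mol
From the 1:2 ratio, n(MgO) = 1/2 × 0.01761 = 8.805 × 10^-3 mol
mass of MgO = 8.805 × 10^-3 × 40.30 = 0.3548 g

0.3548 g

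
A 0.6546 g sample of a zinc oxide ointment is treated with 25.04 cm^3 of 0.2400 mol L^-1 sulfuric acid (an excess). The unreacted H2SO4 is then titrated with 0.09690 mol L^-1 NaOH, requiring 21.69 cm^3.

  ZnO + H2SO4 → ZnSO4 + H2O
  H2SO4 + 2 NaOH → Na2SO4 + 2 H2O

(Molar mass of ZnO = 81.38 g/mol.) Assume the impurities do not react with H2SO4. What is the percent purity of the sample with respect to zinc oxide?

n(H2SO4) added = 0.02504 × 0.2400 = 6.010 × 10^-3 mol
n(NaOH) used in back-titration = 0.02169 × 0.09690 = 2.102 × 10^-3 mol
From the 1:2 ratio, n(H2SO4) left over = 1/2 × 2.102 × 10^-3 = 1.051 × 10^-3 mol
n(H2SO4) consumed by analyte = 6.010 × 10^-3 − 1.051 × 10^-3 = 4.959 × 10^-3 mol
n(ZnO) = 4.959 × 10^-3 mol (1:1 ratio)
mass of ZnO = 4.959 × 10^-3 × 81.38 = 0.4035 g
% ZnO = 0.4035 / 0.6546 × 100 = 61.65 %

61.65 %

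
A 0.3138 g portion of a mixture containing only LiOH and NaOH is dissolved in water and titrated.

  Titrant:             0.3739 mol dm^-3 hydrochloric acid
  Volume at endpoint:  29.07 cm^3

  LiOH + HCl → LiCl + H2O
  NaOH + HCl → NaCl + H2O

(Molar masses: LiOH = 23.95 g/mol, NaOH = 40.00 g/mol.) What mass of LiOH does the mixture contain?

n(HCl) = 0.02907 × 0.3739 = 0.01087 mol
Let x = n(LiOH), y = n(NaOH).
Titrant: 1x + 1y = 0.01087;  mass: 23.95x + 40.00y = 0.3138
Solving, x = 7.537 × 10^-3 mol, y = 3.332 × 10^-3 mol
mass of LiOH = 7.537 × 10^-3 × 23.95 = 0.1805 g

0.1805 g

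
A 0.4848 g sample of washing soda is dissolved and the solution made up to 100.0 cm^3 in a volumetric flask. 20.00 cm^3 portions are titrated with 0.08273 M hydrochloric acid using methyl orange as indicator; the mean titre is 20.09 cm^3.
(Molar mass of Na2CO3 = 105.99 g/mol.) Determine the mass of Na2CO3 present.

0.4404 g

Na2CO3 + 2 HCl → 2 NaCl + H2O + CO2
n(HCl) per titration = 0.02009 × 0.08273 = 1.662 × 10^-3 mol
From the 1:2 ratio, n(Na2CO3) in each aliquot = 1/2 × 1.662 × 10^-3 = 8.310 × 10^-4 mol
n(Na2CO3) in the whole flask = 8.310 × 10^-4 × 100.0/20.00 = 4.155 × 10^-3 mol
mass of Na2CO3 = 4.155 × 10^-3 × 105.99 = 0.4404 g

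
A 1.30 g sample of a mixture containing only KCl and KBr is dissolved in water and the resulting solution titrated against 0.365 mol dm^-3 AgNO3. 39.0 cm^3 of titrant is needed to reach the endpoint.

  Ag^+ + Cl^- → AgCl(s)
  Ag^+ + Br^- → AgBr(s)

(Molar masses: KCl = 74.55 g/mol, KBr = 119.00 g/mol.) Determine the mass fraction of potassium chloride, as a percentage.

n(AgNO3) = 0.0390 × 0.365 = 0.0142 mol
Let x = n(KCl), y = n(KBr).
Titrant: 1x + 1y = 0.0142;  mass: 74.55x + 119.00y = 1.30
Solving, x = 8.86 × 10^-3 mol, y = 5.37 × 10^-3 mol
mass of KCl = 8.86 × 10^-3 × 74.55 = 0.661 g
% KCl = 0.661 / 1.30 × 100 = 50.8 %

50.8 %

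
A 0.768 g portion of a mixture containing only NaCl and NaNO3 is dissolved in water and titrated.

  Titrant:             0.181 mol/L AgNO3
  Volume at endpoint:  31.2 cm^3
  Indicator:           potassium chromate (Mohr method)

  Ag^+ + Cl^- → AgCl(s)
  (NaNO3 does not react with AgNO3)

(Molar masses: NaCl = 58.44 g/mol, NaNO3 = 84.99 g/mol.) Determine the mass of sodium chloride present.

0.330 g

n(AgNO3) = 0.0312 × 0.181 = 5.65 × 10^-3 mol
Let x = n(NaCl), y = n(NaNO3).
Titrant: 1x = 5.65 × 10^-3;  mass: 58.44x + 84.99y = 0.768
Solving, x = 5.65 × 10^-3 mol, y = 5.15 × 10^-3 mol
mass of NaCl = 5.65 × 10^-3 × 58.44 = 0.330 g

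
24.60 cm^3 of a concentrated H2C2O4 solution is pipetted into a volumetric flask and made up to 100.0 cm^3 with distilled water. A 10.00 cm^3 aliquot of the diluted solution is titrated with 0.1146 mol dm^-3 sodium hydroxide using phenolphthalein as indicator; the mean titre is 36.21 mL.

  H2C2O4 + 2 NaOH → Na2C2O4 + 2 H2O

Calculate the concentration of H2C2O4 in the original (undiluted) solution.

n(NaOH) = 0.03621 × 0.1146 = 4.150 × 10^-3 mol
From the 1:2 ratio, n(H2C2O4) in the aliquot = 1/2 × 4.150 × 10^-3 = 2.075 × 10^-3 mol
[H2C2O4]_dilute = 2.075 × 10^-3 / 0.01000 = 0.2075 mol/L
Dilution factor = 100.0 / 24.60 = 4.065
[H2C2O4]_stock = 0.2075 × 4.065 = 0.8434 mol/L

0.8434 mol/L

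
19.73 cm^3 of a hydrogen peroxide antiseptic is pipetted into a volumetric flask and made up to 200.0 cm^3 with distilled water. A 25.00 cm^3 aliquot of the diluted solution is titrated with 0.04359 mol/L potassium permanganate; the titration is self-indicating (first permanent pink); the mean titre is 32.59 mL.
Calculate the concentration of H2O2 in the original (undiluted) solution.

2 MnO4^- + 5 H2O2 + 6 H^+ → 2 Mn^2+ + 5 O2 + 8 H2O
n(KMnO4) = 0.03259 × 0.04359 = 1.421 × 10^-3 mol
From the 5:2 ratio, n(H2O2) in the aliquot = 5/2 × 1.421 × 10^-3 = 3.551 × 10^-3 mol
[H2O2]_dilute = 3.551 × 10^-3 / 0.02500 = 0.1421 mol/L
Dilution factor = 200.0 / 19.73 = 10.14
[H2O2]_stock = 0.1421 × 10.14 = 1.440 mol/L

1.440 mol/L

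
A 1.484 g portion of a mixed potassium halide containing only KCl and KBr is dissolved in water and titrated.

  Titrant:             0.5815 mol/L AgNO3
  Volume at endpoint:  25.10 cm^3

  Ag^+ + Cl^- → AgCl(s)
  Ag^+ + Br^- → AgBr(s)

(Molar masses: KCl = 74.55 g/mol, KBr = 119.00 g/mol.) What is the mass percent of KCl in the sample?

28.58 %

n(AgNO3) = 0.02510 × 0.5815 = 0.01460 mol
Let x = n(KCl), y = n(KBr).
Titrant: 1x + 1y = 0.01460;  mass: 74.55x + 119.00y = 1.484
Solving, x = 5.689 × 10^-3 mol, y = 8.907 × 10^-3 mol
mass of KCl = 5.689 × 10^-3 × 74.55 = 0.4241 g
% KCl = 0.4241 / 1.484 × 100 = 28.58 %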